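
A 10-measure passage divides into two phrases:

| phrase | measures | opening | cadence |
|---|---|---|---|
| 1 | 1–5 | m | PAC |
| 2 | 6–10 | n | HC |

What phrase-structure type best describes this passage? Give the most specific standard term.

phrase group

The second phrase closes with a half cadence, which is not stronger than the first phrase's perfect authentic cadence; without a weak→strong cadential pair there is no antecedent–consequent relationship, so this is a phrase group rather than a period.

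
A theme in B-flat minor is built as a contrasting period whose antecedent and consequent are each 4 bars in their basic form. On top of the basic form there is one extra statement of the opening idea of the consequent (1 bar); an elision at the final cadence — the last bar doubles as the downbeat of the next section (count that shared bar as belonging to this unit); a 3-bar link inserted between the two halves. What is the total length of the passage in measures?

12 measures

Basic contrasting period: 4 + 4 = 8 bars.
8 (basic form) + 1 (extra statement) + 3 (link) = 12.
The elision shares a bar with the next section but does not change this unit's count.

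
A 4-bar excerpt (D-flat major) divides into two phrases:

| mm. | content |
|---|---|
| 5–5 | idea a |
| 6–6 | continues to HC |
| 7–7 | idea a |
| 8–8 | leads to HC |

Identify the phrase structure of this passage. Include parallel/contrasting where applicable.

Both phrases have the same opening (a) and the same cadence (half cadence): the second is a restatement, not a consequent, so this is a repeated phrase rather than a period.

repeated phrase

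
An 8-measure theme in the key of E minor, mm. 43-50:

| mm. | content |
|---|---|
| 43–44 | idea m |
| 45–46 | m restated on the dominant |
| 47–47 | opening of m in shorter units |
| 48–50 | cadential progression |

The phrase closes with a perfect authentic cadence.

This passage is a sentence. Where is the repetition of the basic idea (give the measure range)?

measures 45–46

The presentation of a sentence is the basic idea (mm. 43–44) plus its repetition (measures 45–46); the repetition of the basic idea is therefore bars 45–46.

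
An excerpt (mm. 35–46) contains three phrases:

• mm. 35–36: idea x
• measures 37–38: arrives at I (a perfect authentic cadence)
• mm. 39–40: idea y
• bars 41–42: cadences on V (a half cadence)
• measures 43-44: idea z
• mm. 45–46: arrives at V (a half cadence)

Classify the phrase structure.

phrase group

The final phrase closes with a half cadence, which is not stronger than the preceding half cadence; the 3 phrases lack an overall antecedent–consequent design and so form a phrase group.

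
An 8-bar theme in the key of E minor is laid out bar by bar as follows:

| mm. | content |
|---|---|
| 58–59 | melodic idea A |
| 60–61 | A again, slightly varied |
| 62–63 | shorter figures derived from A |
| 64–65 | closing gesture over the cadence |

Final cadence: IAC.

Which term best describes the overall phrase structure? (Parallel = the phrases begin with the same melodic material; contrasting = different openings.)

sentence

Basic idea (mm. 58–59) + its repetition (bars 60–61) form the presentation; fragmentation and cadence (mm. 62–65) form the continuation — the 8-bar whole is a sentence.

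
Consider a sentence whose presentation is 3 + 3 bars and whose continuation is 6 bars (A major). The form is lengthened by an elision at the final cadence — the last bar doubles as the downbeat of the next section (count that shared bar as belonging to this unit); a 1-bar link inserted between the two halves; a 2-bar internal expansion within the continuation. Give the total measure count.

15 measures

Basic sentence: 3 + 3 + 6 = 12 bars.
12 (basic form) + 1 (link) + 2 (internal expansion) = 15.
The elision shares a bar with the next section but does not change this unit's count.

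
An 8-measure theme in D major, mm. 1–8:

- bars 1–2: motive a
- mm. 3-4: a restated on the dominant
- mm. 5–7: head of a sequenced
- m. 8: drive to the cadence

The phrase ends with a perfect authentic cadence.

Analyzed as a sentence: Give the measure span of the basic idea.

measures 1–2

The presentation of a sentence is the basic idea (measures 1–2) plus its repetition (measures 3-4); the basic idea is therefore bars 1–2.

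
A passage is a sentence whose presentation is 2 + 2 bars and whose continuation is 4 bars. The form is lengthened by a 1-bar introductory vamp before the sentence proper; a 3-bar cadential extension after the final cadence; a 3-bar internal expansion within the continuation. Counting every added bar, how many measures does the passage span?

15 measures

Basic sentence: 2 + 2 + 4 = 8 bars.
8 (basic form) + 1 (introduction) + 3 (cadential extension) + 3 (internal expansion) = 15.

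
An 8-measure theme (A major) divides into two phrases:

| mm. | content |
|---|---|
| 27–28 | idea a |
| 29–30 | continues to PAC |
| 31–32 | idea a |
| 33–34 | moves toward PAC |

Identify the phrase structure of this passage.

Both phrases have the same opening (a) and the same cadence (perfect authentic cadence): the second is a restatement, not a consequent, so this is a repeated phrase rather than a period.

repeated phrase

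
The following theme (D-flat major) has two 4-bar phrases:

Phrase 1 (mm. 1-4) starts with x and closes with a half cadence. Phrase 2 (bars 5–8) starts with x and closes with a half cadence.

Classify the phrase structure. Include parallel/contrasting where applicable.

Both phrases have the same opening (x) and the same cadence (half cadence): the second is a restatement, not a consequent, so this is a repeated phrase rather than a period.

repeated phrase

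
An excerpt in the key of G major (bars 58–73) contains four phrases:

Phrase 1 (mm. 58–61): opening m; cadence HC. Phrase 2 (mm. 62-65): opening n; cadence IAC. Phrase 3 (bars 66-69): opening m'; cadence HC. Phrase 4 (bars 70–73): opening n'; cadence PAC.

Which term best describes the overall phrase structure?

parallel double period

Four phrases in two halves: the first half (mm. 58-65) ends with an imperfect authentic cadence, the second (bars 66-73) with a perfect authentic cadence — a large antecedent–consequent pair, i.e. a double period.
Phrase 3 begins with the same material as phrase 1, making it parallel.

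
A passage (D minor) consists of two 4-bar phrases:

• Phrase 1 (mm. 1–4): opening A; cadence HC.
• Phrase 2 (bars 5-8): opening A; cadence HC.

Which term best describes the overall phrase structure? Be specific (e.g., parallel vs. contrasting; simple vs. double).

repeated phrase

Both phrases have the same opening (A) and the same cadence (half cadence): the second is a restatement, not a consequent, so this is a repeated phrase rather than a period.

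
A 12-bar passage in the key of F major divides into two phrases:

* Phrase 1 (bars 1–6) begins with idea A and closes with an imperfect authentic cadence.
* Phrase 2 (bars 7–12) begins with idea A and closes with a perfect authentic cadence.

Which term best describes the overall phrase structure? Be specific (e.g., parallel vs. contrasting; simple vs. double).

Phrase 1 ends with an imperfect authentic cadence (weaker) and phrase 2 with a perfect authentic cadence (stronger): antecedent + consequent = a period.
The two phrases open with the same material (A / A), so the period is parallel.

parallel period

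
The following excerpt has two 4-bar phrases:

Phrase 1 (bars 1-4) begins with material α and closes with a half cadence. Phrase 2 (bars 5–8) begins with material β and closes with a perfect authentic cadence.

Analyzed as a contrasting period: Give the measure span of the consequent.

measures 5–8

The antecedent is the phrase ending with the weaker cadence (half cadence, phrase 1) and the consequent the one ending more conclusively (perfect authentic cadence, phrase 2); the consequent is mm. 5–8.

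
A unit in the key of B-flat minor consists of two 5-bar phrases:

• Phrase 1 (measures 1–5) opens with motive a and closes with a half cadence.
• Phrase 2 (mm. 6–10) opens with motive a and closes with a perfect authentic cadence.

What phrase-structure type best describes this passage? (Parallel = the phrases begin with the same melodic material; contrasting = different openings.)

parallel period

Phrase 1 ends with a half cadence (weaker) and phrase 2 with a perfect authentic cadence (stronger): antecedent + consequent = a period.
The two phrases open with the same material (a / a), so the period is parallel.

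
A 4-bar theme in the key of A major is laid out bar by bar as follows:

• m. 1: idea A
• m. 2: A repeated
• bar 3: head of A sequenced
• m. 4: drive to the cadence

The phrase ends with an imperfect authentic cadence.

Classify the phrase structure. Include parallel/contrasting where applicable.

sentence

Basic idea (bar 1) + its repetition (m. 2) form the presentation; fragmentation and cadence (mm. 3–4) form the continuation — the 4-bar whole is a sentence.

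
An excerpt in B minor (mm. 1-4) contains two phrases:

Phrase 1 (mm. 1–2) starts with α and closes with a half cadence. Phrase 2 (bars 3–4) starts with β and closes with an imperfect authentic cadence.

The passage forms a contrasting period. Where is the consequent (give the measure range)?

The antecedent is the phrase ending with the weaker cadence (half cadence, phrase 1) and the consequent the one ending more conclusively (imperfect authentic cadence, phrase 2); the consequent is mm. 3-4.

measures 3–4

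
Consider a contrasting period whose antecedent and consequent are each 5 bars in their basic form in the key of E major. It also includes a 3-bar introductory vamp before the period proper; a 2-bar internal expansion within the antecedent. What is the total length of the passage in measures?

15 measures

Basic contrasting period: 5 + 5 = 10 bars.
10 (basic form) + 3 (introduction) + 2 (internal expansion) = 15.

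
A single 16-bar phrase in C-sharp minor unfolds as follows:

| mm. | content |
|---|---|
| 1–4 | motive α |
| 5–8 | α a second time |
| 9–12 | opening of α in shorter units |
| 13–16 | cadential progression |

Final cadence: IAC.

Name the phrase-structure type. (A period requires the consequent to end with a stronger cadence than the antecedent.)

sentence

Basic idea (mm. 1-4) + its repetition (measures 5–8) form the presentation; fragmentation and cadence (mm. 9–16) form the continuation — the 16-bar whole is a sentence.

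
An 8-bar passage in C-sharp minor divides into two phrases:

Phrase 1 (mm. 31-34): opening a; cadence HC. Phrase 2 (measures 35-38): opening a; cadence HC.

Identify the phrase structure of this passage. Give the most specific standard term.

repeated phrase

Both phrases have the same opening (a) and the same cadence (half cadence): the second is a restatement, not a consequent, so this is a repeated phrase rather than a period.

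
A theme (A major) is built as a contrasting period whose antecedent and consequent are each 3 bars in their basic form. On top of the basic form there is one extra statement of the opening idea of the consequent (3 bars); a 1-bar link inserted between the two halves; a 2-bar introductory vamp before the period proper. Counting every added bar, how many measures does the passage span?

Basic contrasting period: 3 + 3 = 6 bars.
6 (basic form) + 3 (extra statement) + 1 (link) + 2 (introduction) = 12.

12 measures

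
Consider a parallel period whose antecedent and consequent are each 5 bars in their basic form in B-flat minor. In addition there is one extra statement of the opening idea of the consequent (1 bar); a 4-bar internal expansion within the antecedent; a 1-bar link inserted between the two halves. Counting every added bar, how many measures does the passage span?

Basic parallel period: 5 + 5 = 10 bars.
10 (basic form) + 1 (extra statement) + 4 (internal expansion) + 1 (link) = 16.

16 measures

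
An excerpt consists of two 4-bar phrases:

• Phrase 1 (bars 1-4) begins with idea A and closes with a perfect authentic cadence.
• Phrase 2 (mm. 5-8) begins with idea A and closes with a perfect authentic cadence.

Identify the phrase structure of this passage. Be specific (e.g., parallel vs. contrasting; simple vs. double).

repeated phrase

Both phrases have the same opening (A) and the same cadence (perfect authentic cadence): the second is a restatement, not a consequent, so this is a repeated phrase rather than a period.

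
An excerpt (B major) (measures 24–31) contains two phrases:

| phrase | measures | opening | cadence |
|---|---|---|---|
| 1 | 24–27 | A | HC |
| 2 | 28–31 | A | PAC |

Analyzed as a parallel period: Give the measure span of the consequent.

The antecedent is the phrase ending with the weaker cadence (half cadence, phrase 1) and the consequent the one ending more conclusively (perfect authentic cadence, phrase 2); the consequent is measures 28–31.

measures 28–31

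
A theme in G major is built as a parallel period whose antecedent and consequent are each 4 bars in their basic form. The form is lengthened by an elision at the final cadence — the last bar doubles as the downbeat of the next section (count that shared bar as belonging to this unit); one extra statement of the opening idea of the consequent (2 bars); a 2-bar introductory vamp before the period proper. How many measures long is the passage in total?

12 measures

Basic parallel period: 4 + 4 = 8 bars.
8 (basic form) + 2 (extra statement) + 2 (introduction) = 12.
The elision shares a bar with the next section but does not change this unit's count.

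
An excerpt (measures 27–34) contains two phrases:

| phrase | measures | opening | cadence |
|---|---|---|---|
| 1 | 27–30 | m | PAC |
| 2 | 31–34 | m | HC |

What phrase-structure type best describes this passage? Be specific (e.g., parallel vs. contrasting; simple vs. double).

The second phrase closes with a half cadence, which is not stronger than the first phrase's perfect authentic cadence; without a weak→strong cadential pair there is no antecedent–consequent relationship, so this is a phrase group rather than a period.

phrase group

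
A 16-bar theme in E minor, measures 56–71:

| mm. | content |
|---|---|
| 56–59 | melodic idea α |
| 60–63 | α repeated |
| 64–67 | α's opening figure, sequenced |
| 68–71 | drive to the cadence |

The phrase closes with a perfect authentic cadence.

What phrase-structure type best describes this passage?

Basic idea (bars 56–59) + its repetition (mm. 60–63) form the presentation; fragmentation and cadence (mm. 64–71) form the continuation — the 16-bar whole is a sentence.

sentence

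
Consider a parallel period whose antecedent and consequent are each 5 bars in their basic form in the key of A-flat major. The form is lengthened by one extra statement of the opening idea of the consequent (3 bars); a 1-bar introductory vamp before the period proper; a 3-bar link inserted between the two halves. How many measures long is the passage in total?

Basic parallel period: 5 + 5 = 10 bars.
10 (basic form) + 3 (extra statement) + 1 (introduction) + 3 (link) = 17.

17 measures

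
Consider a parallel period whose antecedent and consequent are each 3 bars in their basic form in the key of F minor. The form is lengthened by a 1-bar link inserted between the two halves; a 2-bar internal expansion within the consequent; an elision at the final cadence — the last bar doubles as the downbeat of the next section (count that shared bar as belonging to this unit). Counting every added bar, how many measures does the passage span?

Basic parallel period: 3 + 3 = 6 bars.
6 (basic form) + 1 (link) + 2 (internal expansion) = 9.
The elision shares a bar with the next section but does not change this unit's count.

9 measures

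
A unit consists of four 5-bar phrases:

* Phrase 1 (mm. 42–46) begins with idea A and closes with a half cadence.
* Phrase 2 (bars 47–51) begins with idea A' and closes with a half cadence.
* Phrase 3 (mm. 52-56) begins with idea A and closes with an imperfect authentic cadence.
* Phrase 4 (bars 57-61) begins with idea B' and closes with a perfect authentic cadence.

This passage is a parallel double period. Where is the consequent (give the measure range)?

In a double period the four phrases pair into a large antecedent (phrases 1–2, ending half cadence) and a large consequent (phrases 3–4, ending perfect authentic cadence). The consequent spans measures 52–61.

measures 52–61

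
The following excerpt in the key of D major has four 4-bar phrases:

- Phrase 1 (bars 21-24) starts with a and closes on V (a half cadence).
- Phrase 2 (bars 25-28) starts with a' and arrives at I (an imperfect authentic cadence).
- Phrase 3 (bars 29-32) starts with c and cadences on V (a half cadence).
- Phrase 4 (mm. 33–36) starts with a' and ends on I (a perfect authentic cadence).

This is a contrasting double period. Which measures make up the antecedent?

In a double period the first pair of phrases (ending imperfect authentic cadence) is the large antecedent and the second pair (ending perfect authentic cadence) is the large consequent; the antecedent is measures 21–28.

measures 21–28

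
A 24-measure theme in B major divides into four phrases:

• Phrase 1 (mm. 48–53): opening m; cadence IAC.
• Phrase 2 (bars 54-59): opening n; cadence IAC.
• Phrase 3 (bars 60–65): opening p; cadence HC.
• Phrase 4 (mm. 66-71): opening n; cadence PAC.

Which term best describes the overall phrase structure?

contrasting double period

Four phrases in two halves: the first half (measures 48-59) ends with an imperfect authentic cadence, the second (mm. 60–71) with a perfect authentic cadence — a large antecedent–consequent pair, i.e. a double period.
Phrase 3 begins with different material from phrase 1, making it contrasting.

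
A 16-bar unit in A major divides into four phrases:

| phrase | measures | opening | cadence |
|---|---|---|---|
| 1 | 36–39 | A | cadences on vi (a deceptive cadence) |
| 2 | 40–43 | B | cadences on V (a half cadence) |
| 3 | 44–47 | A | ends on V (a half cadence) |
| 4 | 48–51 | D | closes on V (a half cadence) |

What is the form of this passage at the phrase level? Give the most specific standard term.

Phrase 4 ends with a half cadence, no stronger than phrase 2's half cadence, so the four phrases do not form a double period; nor do phrases 3–4 duplicate 1–2, so it is not a repeated period. With no phrase reaching a conclusive cadence, the passage is a phrase group.

phrase group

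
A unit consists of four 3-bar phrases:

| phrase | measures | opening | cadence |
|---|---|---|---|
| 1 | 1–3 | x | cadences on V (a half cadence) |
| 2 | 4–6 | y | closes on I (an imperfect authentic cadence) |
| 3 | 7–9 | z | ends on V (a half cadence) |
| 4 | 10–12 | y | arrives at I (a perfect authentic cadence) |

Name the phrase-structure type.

contrasting double period

Four phrases in two halves: the first half (mm. 1-6) ends with an imperfect authentic cadence, the second (measures 7–12) with a perfect authentic cadence — a large antecedent–consequent pair, i.e. a double period.
Phrase 3 begins with different material from phrase 1, making it contrasting.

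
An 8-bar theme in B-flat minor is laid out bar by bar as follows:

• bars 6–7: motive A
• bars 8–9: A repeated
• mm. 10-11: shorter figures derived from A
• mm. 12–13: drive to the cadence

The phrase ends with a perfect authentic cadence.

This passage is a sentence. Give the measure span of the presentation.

measures 6–9

The presentation of a sentence is the basic idea (mm. 6-7) plus its repetition (bars 8–9); the presentation is therefore mm. 6–9.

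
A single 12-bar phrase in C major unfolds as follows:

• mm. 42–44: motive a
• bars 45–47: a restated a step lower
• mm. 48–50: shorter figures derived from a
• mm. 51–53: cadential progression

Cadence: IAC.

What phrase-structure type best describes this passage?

Basic idea (mm. 42–44) + its repetition (measures 45–47) form the presentation; fragmentation and cadence (bars 48-53) form the continuation — the 12-bar whole is a sentence.

sentence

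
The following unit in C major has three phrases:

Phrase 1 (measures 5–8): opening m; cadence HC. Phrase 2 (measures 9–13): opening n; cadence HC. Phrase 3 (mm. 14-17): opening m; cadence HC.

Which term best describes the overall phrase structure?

phrase group

The final phrase closes with a half cadence, which is not stronger than the preceding half cadence; the 3 phrases lack an overall antecedent–consequent design and so form a phrase group.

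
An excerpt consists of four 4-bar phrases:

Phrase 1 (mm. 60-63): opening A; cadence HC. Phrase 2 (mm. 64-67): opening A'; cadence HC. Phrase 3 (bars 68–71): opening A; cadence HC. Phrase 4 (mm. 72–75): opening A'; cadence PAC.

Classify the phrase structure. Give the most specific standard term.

Four phrases in two halves: the first half (measures 60–67) ends with a half cadence, the second (measures 68–75) with a perfect authentic cadence — a large antecedent–consequent pair, i.e. a double period.
Phrase 3 begins with the same material as phrase 1, making it parallel.

parallel double period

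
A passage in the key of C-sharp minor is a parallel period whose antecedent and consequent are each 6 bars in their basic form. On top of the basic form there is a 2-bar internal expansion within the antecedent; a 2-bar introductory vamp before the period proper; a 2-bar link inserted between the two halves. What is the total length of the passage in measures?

Basic parallel period: 6 + 6 = 12 bars.
12 (basic form) + 2 (internal expansion) + 2 (introduction) + 2 (link) = 18.

18 measures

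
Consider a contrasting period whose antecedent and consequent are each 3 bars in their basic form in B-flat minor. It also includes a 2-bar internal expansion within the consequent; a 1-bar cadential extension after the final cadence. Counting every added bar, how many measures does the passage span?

Basic contrasting period: 3 + 3 = 6 bars.
6 (basic form) + 2 (internal expansion) + 1 (cadential extension) = 9.

9 measures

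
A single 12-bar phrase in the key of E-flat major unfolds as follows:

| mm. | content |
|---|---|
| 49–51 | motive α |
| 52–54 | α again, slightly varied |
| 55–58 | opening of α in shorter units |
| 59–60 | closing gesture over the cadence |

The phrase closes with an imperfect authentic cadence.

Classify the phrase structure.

sentence

Basic idea (measures 49-51) + its repetition (mm. 52–54) form the presentation; fragmentation and cadence (mm. 55-60) form the continuation — the 12-bar whole is a sentence.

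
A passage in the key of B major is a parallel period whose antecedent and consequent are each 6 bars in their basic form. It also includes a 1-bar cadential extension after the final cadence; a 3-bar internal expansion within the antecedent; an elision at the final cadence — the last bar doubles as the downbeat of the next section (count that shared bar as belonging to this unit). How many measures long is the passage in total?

16 measures

Basic parallel period: 6 + 6 = 12 bars.
12 (basic form) + 1 (cadential extension) + 3 (internal expansion) = 16.
The elision shares a bar with the next section but does not change this unit's count.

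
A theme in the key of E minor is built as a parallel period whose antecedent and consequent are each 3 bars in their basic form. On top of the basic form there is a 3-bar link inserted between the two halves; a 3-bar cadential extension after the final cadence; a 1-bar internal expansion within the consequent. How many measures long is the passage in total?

13 measures

Basic parallel period: 3 + 3 = 6 bars.
6 (basic form) + 3 (link) + 3 (cadential extension) + 1 (internal expansion) = 13.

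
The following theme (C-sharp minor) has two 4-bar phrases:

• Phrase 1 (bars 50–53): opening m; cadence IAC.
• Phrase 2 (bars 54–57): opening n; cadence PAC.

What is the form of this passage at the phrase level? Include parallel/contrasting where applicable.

Phrase 1 ends with an imperfect authentic cadence (weaker) and phrase 2 with a perfect authentic cadence (stronger): antecedent + consequent = a period.
The two phrases open with different material (m / n), so the period is contrasting.

contrasting period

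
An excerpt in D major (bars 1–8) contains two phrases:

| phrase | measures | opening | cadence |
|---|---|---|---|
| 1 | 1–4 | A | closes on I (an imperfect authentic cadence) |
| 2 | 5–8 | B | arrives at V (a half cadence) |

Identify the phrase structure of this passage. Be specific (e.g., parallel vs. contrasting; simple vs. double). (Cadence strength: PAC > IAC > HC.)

The second phrase closes with a half cadence, which is not stronger than the first phrase's imperfect authentic cadence; without a weak→strong cadential pair there is no antecedent–consequent relationship, so this is a phrase group rather than a period.

phrase group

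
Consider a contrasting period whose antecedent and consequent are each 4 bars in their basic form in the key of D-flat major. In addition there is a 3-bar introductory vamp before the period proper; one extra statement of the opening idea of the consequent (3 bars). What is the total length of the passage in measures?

Basic contrasting period: 4 + 4 = 8 bars.
8 (basic form) + 3 (introduction) + 3 (extra statement) = 14.

14 measures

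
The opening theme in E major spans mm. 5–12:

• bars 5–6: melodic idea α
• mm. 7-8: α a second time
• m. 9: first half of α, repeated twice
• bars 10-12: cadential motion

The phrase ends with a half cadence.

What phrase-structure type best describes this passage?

Basic idea (measures 5–6) + its repetition (bars 7-8) form the presentation; fragmentation and cadence (bars 9–12) form the continuation — the 8-bar whole is a sentence.

sentence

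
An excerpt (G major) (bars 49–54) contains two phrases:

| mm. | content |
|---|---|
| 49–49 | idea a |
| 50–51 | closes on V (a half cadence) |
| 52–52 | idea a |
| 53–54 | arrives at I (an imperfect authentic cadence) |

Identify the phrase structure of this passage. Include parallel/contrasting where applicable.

Phrase 1 ends with a half cadence (weaker) and phrase 2 with an imperfect authentic cadence (stronger): antecedent + consequent = a period.
The two phrases open with the same material (a / a), so the period is parallel.

parallel period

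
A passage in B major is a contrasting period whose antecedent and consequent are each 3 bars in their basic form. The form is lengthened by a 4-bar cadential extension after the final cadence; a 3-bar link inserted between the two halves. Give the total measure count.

Basic contrasting period: 3 + 3 = 6 bars.
6 (basic form) + 4 (cadential extension) + 3 (link) = 13.

13 measures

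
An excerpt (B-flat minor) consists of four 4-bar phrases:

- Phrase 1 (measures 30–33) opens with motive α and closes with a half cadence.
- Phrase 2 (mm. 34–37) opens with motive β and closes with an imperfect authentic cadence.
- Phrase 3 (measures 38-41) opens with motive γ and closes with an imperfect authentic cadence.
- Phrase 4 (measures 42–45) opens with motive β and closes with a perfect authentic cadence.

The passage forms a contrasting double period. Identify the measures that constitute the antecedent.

measures 30–37

In a double period the four phrases pair into a large antecedent (phrases 1–2, ending imperfect authentic cadence) and a large consequent (phrases 3–4, ending perfect authentic cadence). The antecedent spans bars 30–37.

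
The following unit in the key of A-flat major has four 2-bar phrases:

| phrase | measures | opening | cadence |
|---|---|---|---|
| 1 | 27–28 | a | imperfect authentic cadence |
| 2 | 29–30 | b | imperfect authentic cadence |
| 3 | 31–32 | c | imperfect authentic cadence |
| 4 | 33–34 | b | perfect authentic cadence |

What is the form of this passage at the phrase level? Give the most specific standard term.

Four phrases in two halves: the first half (mm. 27-30) ends with an imperfect authentic cadence, the second (mm. 31–34) with a perfect authentic cadence — a large antecedent–consequent pair, i.e. a double period.
Phrase 3 begins with different material from phrase 1, making it contrasting.

contrasting double period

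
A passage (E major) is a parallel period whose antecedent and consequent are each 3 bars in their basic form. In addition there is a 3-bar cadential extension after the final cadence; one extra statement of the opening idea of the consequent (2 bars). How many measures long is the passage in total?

11 measures

Basic parallel period: 3 + 3 = 6 bars.
6 (basic form) + 3 (cadential extension) + 2 (extra statement) = 11.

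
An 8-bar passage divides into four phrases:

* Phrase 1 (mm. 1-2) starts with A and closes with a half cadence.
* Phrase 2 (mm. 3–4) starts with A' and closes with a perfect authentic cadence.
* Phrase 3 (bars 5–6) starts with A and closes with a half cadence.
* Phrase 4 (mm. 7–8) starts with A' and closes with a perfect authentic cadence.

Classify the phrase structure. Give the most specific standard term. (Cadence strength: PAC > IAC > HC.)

repeated period

The cadence pattern HC–PAC–HC–PAC is weak–strong twice, and phrases 3–4 restate phrases 1–2: a period heard twice, not a double period (which would end weakly at phrase 2).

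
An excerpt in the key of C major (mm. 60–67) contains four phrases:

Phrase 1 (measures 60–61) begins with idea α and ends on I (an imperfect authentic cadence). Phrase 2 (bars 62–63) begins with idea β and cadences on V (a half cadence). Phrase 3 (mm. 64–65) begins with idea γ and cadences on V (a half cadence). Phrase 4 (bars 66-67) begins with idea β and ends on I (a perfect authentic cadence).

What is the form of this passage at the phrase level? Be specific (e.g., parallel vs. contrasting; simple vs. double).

contrasting double period

Four phrases in two halves: the first half (measures 60–63) ends with a half cadence, the second (measures 64–67) with a perfect authentic cadence — a large antecedent–consequent pair, i.e. a double period.
Phrase 3 begins with different material from phrase 1, making it contrasting.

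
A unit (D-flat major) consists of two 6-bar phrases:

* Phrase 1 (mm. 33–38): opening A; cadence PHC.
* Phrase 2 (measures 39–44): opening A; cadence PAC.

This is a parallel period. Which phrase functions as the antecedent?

The phrase ending with the weaker cadence (Phrygian half cadence) is the antecedent; the one ending more conclusively (perfect authentic cadence) is the consequent. The antecedent is phrase 1.

phrase 1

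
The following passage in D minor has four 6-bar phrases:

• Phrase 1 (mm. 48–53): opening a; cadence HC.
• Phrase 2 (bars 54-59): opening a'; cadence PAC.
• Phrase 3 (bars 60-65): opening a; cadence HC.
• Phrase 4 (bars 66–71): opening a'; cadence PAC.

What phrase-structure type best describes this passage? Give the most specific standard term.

repeated period

The cadence pattern HC–PAC–HC–PAC is weak–strong twice, and phrases 3–4 restate phrases 1–2: a period heard twice, not a double period (which would end weakly at phrase 2).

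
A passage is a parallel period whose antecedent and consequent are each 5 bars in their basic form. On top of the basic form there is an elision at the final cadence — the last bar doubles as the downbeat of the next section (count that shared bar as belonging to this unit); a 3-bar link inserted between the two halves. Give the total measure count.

Basic parallel period: 5 + 5 = 10 bars.
10 (basic form) + 3 (link) = 13.
The elision shares a bar with the next section but does not change this unit's count.

13 measures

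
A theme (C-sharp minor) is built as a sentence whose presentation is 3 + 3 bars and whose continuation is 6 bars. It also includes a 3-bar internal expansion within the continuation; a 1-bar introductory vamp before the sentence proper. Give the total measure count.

16 measures

Basic sentence: 3 + 3 + 6 = 12 bars.
12 (basic form) + 3 (internal expansion) + 1 (introduction) = 16.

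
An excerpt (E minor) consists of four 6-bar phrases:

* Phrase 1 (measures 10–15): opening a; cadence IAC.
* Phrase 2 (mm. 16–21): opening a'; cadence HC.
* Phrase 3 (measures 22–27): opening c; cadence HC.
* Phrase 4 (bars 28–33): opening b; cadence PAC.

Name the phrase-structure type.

contrasting double period

Four phrases in two halves: the first half (measures 10–21) ends with a half cadence, the second (mm. 22–33) with a perfect authentic cadence — a large antecedent–consequent pair, i.e. a double period.
Phrase 3 begins with different material from phrase 1, making it contrasting.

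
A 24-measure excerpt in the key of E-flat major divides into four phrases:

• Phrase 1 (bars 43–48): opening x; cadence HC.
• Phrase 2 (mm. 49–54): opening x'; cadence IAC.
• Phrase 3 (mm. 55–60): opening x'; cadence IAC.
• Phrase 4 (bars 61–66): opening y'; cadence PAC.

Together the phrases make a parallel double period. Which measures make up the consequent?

In a double period the first pair of phrases (ending imperfect authentic cadence) is the large antecedent and the second pair (ending perfect authentic cadence) is the large consequent; the consequent is measures 55–66.

measures 55–66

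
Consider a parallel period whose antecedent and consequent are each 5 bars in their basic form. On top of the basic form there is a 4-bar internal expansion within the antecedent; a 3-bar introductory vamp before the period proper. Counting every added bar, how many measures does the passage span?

Basic parallel period: 5 + 5 = 10 bars.
10 (basic form) + 4 (internal expansion) + 3 (introduction) = 17.

17 measures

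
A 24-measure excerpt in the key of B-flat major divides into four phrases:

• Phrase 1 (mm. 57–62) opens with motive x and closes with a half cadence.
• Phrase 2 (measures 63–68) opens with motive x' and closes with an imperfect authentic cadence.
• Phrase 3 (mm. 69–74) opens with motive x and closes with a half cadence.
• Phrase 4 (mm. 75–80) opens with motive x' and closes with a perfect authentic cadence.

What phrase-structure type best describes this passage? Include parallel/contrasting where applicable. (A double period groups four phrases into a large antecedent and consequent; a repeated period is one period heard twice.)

Four phrases in two halves: the first half (mm. 57–68) ends with an imperfect authentic cadence, the second (mm. 69–80) with a perfect authentic cadence — a large antecedent–consequent pair, i.e. a double period.
Phrase 3 begins with the same material as phrase 1, making it parallel.

parallel double period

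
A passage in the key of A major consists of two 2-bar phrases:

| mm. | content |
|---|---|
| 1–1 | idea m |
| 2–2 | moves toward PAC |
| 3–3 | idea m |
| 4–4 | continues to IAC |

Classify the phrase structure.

The second phrase closes with an imperfect authentic cadence, which is not stronger than the first phrase's perfect authentic cadence; without a weak→strong cadential pair there is no antecedent–consequent relationship, so this is a phrase group rather than a period.

phrase group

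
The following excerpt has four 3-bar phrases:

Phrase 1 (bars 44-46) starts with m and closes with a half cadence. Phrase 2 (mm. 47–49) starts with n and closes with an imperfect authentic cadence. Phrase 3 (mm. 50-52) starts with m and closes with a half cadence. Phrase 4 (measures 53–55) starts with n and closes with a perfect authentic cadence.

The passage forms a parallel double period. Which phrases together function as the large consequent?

phrases 3 and 4

In a double period the first pair of phrases (ending imperfect authentic cadence) is the large antecedent and the second pair (ending perfect authentic cadence) is the large consequent; the consequent is phrases 3 and 4.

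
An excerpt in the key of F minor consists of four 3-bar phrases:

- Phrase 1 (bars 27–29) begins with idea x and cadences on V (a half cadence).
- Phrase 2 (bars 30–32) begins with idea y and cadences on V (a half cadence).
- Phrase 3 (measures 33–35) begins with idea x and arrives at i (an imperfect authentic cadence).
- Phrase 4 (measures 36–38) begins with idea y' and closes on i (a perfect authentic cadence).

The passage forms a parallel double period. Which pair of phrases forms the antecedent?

phrases 1 and 2

In a double period the first pair of phrases (ending half cadence) is the large antecedent and the second pair (ending perfect authentic cadence) is the large consequent; the antecedent is phrases 1 and 2.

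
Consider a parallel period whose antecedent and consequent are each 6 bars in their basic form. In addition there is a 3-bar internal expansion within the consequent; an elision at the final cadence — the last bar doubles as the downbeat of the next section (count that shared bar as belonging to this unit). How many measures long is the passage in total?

Basic parallel period: 6 + 6 = 12 bars.
12 (basic form) + 3 (internal expansion) = 15.
The elision shares a bar with the next section but does not change this unit's count.

15 measures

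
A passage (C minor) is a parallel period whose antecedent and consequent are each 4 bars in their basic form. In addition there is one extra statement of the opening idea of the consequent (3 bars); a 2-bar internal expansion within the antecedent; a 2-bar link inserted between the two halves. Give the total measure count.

Basic parallel period: 4 + 4 = 8 bars.
8 (basic form) + 3 (extra statement) + 2 (internal expansion) + 2 (link) = 15.

15 measures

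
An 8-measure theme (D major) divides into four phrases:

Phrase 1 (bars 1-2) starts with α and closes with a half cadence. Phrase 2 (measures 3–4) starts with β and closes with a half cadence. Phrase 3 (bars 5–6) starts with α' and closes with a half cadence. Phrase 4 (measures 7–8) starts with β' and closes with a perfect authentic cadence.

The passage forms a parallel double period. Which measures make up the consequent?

In a double period the four phrases pair into a large antecedent (phrases 1–2, ending half cadence) and a large consequent (phrases 3–4, ending perfect authentic cadence). The consequent spans measures 5-8.

measures 5–8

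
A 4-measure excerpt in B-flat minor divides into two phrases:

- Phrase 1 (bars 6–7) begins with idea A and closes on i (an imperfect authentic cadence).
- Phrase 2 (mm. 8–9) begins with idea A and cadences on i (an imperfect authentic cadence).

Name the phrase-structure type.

repeated phrase

Both phrases have the same opening (A) and the same cadence (imperfect authentic cadence): the second is a restatement, not a consequent, so this is a repeated phrase rather than a period.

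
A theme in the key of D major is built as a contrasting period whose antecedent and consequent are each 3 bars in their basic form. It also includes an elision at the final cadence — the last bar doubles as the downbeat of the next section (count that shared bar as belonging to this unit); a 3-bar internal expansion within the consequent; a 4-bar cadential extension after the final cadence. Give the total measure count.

Basic contrasting period: 3 + 3 = 6 bars.
6 (basic form) + 3 (internal expansion) + 4 (cadential extension) = 13.
The elision shares a bar with the next section but does not change this unit's count.

13 measures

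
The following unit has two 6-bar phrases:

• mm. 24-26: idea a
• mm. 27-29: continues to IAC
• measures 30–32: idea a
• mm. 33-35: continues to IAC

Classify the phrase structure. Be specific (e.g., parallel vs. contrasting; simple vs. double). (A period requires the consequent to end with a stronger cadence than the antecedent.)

Both phrases have the same opening (a) and the same cadence (imperfect authentic cadence): the second is a restatement, not a consequent, so this is a repeated phrase rather than a period.

repeated phrase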